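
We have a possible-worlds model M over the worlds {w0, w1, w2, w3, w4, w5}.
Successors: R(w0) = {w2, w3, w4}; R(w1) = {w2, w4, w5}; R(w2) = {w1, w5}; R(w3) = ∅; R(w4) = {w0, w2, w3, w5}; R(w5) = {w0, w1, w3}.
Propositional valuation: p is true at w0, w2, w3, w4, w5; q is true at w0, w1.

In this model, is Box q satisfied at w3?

At w3: no accessible worlds, so Box q holds vacuously.

Yes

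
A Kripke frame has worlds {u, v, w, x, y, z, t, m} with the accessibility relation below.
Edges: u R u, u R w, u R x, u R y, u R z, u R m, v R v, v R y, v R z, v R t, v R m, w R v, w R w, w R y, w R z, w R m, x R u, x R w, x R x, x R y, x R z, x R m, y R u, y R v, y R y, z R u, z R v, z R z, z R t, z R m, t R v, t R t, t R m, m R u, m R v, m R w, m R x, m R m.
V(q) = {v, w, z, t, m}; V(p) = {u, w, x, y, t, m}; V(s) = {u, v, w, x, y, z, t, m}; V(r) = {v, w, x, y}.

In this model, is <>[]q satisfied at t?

Recall that []ψ holds at a world iff ψ holds at every accessible world, and <>ψ holds iff ψ holds at some accessible world.
At t: <>[]q requires []q at some successor in {v, t, m}.
  []q holds at t, so <>[]q is true at t.
    At t: []q requires q at every successor {v, t, m}.
      At v: q is true.
      At t: q is true.
      At m: q is true.
    So []q is true at t.

Yes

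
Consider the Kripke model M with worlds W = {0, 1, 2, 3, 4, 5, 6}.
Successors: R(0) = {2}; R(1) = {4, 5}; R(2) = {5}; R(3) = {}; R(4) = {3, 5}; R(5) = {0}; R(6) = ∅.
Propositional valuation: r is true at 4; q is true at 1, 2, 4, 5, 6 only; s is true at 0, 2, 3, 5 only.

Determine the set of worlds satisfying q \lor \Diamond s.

0, 1, 2, 4, 5, 6

Let φ = q \lor \Diamond s. Evaluate φ at each world:
  0 (successors {2}): φ is true.
  1 (successors {4, 5}): φ is true.
  2 (successors {5}): φ is true.
  3 (successors ∅): φ is false.
  4 (successors {3, 5}): φ is true.
  5 (successors {0}): φ is true.
  6 (successors ∅): φ is true.
For instance, at 1:
  At 1: q is true, \Diamond s is true, so q \lor \Diamond s is true.
    At 1: \Diamond s requires s at some successor in {4, 5}.
      s holds at 5, so \Diamond s is true at 1.
Satisfying worlds: {0, 1, 2, 4, 5, 6}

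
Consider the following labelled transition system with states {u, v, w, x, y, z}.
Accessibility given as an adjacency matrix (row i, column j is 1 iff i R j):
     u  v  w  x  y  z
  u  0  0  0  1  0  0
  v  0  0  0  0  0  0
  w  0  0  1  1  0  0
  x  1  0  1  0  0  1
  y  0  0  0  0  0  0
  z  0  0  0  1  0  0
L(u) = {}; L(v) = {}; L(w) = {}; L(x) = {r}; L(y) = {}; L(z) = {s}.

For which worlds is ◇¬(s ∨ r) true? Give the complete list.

Let φ = ◇¬(s ∨ r). Evaluate φ at each world:
  u (successors {x}): φ is false.
  v (successors ∅): φ is false.
  w (successors {w, x}): φ is true.
  x (successors {u, w, z}): φ is true.
  y (successors ∅): φ is false.
  z (successors {x}): φ is false.
For instance, at w:
  At w: ◇¬(s ∨ r) requires ¬(s ∨ r) at some successor in {w, x}.
    ¬(s ∨ r) holds at w, so ◇¬(s ∨ r) is true at w.
Satisfying worlds: {w, x}

w, x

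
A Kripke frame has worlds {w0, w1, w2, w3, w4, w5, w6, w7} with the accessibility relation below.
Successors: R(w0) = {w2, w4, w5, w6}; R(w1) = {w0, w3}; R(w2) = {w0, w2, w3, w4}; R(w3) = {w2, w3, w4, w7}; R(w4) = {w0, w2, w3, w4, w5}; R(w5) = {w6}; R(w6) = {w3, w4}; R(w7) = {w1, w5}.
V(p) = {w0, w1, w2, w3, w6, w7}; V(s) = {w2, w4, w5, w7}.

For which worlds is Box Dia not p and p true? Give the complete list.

w1, w2, w3, w6

Let φ = Box Dia not p and p. Evaluate φ at each world:
  w0 (successors {w2, w4, w5, w6}): φ is false.
  w1 (successors {w0, w3}): φ is true.
  w2 (successors {w0, w2, w3, w4}): φ is true.
  w3 (successors {w2, w3, w4, w7}): φ is true.
  w4 (successors {w0, w2, w3, w4, w5}): φ is false.
  w5 (successors {w6}): φ is false.
  w6 (successors {w3, w4}): φ is true.
  w7 (successors {w1, w5}): φ is false.
For instance, at w7:
  At w7: Box Dia not p is false, p is true, so Box Dia not p and p is false.
    At w7: Box Dia not p requires Dia not p at every successor {w1, w5}.
      Dia not p fails at w1, so Box Dia not p is false at w7.
Satisfying worlds: {w1, w2, w3, w6}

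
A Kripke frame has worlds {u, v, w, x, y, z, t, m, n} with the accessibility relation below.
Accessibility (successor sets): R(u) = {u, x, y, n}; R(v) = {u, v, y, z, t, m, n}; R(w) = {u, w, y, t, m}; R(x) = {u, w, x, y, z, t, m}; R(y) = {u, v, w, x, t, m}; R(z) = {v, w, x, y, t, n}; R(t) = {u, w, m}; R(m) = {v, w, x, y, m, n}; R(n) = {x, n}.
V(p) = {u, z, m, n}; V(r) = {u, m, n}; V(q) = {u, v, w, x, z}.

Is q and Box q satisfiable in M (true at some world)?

Recall that Box ψ holds at a world iff ψ holds at every accessible world, and Dia ψ holds iff ψ holds at some accessible world.
Let φ = q and Box q. Evaluate φ at each world:
  u (successors {u, x, y, n}): φ is false.
  v (successors {u, v, y, z, t, m, n}): φ is false.
  w (successors {u, w, y, t, m}): φ is false.
  x (successors {u, w, x, y, z, t, m}): φ is false.
  y (successors {u, v, w, x, t, m}): φ is false.
  z (successors {v, w, x, y, t, n}): φ is false.
  t (successors {u, w, m}): φ is false.
  m (successors {v, w, x, y, m, n}): φ is false.
  n (successors {x, n}): φ is false.
For instance, at u:
  At u: q is true, Box q is false, so q and Box q is false.
    At u: Box q requires q at every successor {u, x, y, n}.
      q fails at y, so Box q is false at u.

No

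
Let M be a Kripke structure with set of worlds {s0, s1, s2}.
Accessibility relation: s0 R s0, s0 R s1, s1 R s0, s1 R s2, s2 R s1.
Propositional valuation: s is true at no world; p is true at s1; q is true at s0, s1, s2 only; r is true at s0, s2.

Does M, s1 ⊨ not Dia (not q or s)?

Yes

At s1: Dia (not q or s) is false, so not Dia (not q or s) is true.
  At s1: Dia (not q or s) requires not q or s at some successor in {s0, s2}.
    At s0: not q or s is false.
    At s2: not q or s is false.
  So Dia (not q or s) is false at s1.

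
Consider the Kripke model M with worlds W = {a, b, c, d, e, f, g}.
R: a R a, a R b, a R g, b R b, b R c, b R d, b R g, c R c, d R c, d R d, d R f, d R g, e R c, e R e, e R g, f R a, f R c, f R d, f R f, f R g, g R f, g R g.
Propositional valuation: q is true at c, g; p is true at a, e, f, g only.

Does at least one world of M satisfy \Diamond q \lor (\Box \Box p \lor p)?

Recall that \Box ψ holds at a world iff ψ holds at every accessible world, and \Diamond ψ holds iff ψ holds at some accessible world.
Let φ = \Diamond q \lor (\Box \Box p \lor p). Evaluate φ at each world:
  a (successors {a, b, g}): φ is true.
  b (successors {b, c, d, g}): φ is true.
  c (successors {c}): φ is true.
  d (successors {c, d, f, g}): φ is true.
  e (successors {c, e, g}): φ is true.
  f (successors {a, c, d, f, g}): φ is true.
  g (successors {f, g}): φ is true.
Detail at a (witness):
  At a: \Diamond q is true, \Box \Box p \lor p is true, so \Diamond q \lor (\Box \Box p \lor p) is true.
    At a: \Diamond q requires q at some successor in {a, b, g}.
      q holds at g, so \Diamond q is true at a.
    At a: \Box \Box p is false, p is true, so \Box \Box p \lor p is true.
      At a: \Box \Box p requires \Box p at every successor {a, b, g}.
        \Box p fails at a, so \Box \Box p is false at a.

Yes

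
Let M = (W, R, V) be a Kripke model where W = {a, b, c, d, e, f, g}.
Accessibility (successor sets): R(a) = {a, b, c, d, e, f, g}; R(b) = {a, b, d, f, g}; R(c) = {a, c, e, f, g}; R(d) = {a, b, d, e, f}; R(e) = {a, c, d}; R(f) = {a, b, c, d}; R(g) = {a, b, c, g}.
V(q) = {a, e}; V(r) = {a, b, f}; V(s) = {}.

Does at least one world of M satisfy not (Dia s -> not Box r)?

Let φ = not (Dia s -> not Box r). Evaluate φ at each world:
  a (successors {a, b, c, d, e, f, g}): φ is false.
  b (successors {a, b, d, f, g}): φ is false.
  c (successors {a, c, e, f, g}): φ is false.
  d (successors {a, b, d, e, f}): φ is false.
  e (successors {a, c, d}): φ is false.
  f (successors {a, b, c, d}): φ is false.
  g (successors {a, b, c, g}): φ is false.
For instance, at a:
  At a: Dia s -> not Box r is true, so not (Dia s -> not Box r) is false.
    At a: Dia s is false, not Box r is true, so Dia s -> not Box r is true.
      At a: Dia s requires s at some successor in {a, b, c, d, e, f, g}.
        At a: s is false.
        At b: s is false.
        At c: s is false.
        At d: s is false.
        At e: s is false.
        At f: s is false.
        At g: s is false.
      So Dia s is false at a.
      At a: Box r is false, so not Box r is true.

No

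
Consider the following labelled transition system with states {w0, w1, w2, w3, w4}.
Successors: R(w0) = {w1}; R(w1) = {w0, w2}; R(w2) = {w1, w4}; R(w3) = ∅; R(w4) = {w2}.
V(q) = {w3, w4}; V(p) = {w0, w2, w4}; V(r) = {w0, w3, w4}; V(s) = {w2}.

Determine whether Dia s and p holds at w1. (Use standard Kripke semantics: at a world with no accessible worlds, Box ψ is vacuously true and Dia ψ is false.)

No

Recall that Dia ψ holds at a world iff ψ holds at some accessible world.
At w1: Dia s is true, p is false, so Dia s and p is false.
  At w1: Dia s requires s at some successor in {w0, w2}.
    s holds at w2, so Dia s is true at w1.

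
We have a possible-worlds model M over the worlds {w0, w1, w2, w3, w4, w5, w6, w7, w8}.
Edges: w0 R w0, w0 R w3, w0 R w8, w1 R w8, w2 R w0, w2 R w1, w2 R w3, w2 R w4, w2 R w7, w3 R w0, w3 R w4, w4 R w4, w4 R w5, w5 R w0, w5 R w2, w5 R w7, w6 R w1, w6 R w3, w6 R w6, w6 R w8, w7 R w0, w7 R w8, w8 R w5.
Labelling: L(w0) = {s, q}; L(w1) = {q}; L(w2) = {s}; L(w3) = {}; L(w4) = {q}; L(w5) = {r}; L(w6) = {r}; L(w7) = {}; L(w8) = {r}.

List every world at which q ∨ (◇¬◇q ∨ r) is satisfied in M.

Recall that ◇ψ holds at a world iff ψ holds at some accessible world.
Let φ = q ∨ (◇¬◇q ∨ r). Evaluate φ at each world:
  w0 (successors {w0, w3, w8}): φ is true.
  w1 (successors {w8}): φ is true.
  w2 (successors {w0, w1, w3, w4, w7}): φ is true.
  w3 (successors {w0, w4}): φ is false.
  w4 (successors {w4, w5}): φ is true.
  w5 (successors {w0, w2, w7}): φ is true.
  w6 (successors {w1, w3, w6, w8}): φ is true.
  w7 (successors {w0, w8}): φ is true.
  w8 (successors {w5}): φ is true.
For instance, at w2:
  At w2: q is false, ◇¬◇q ∨ r is true, so q ∨ (◇¬◇q ∨ r) is true.
    At w2: ◇¬◇q is true, r is false, so ◇¬◇q ∨ r is true.
      At w2: ◇¬◇q requires ¬◇q at some successor in {w0, w1, w3, w4, w7}.
        ¬◇q holds at w1, so ◇¬◇q is true at w2.
Satisfying worlds: {w0, w1, w2, w4, w5, w6, w7, w8}

w0, w1, w2, w4, w5, w6, w7, w8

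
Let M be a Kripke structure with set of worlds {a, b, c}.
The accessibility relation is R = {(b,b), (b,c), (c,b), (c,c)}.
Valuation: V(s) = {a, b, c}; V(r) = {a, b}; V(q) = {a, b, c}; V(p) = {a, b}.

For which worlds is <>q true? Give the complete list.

Recall that <>ψ holds at a world iff ψ holds at some accessible world.
Let φ = <>q. Evaluate φ at each world:
  a (successors ∅): φ is false.
  b (successors {b, c}): φ is true.
  c (successors {b, c}): φ is true.
For instance, at b:
  At b: <>q requires q at some successor in {b, c}.
    q holds at b, so <>q is true at b.
Satisfying worlds: {b, c}

b, c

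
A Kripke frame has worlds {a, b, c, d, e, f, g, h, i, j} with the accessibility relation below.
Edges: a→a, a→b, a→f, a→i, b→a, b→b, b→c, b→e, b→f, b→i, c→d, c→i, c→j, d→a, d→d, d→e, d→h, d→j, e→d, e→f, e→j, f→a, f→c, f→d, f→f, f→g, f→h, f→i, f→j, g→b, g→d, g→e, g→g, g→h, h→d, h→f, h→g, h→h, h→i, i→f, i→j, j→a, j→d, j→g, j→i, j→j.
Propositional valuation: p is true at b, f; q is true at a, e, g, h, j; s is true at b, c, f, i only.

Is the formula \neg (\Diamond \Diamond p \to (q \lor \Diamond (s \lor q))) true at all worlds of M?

No

Let φ = \neg (\Diamond \Diamond p \to (q \lor \Diamond (s \lor q))). Evaluate φ at each world:
  a (successors {a, b, f, i}): φ is false.
  b (successors {a, b, c, e, f, i}): φ is false.
  c (successors {d, i, j}): φ is false.
  d (successors {a, d, e, h, j}): φ is false.
  e (successors {d, f, j}): φ is false.
  f (successors {a, c, d, f, g, h, i, j}): φ is false.
  g (successors {b, d, e, g, h}): φ is false.
  h (successors {d, f, g, h, i}): φ is false.
  i (successors {f, j}): φ is false.
  j (successors {a, d, g, i, j}): φ is false.
Detail at a (counterexample):
  At a: \Diamond \Diamond p \to (q \lor \Diamond (s \lor q)) is true, so \neg (\Diamond \Diamond p \to (q \lor \Diamond (s \lor q))) is false.
    At a: \Diamond \Diamond p is true, q \lor \Diamond (s \lor q) is true, so \Diamond \Diamond p \to (q \lor \Diamond (s \lor q)) is true.
      At a: \Diamond \Diamond p requires \Diamond p at some successor in {a, b, f, i}.
        \Diamond p holds at a, so \Diamond \Diamond p is true at a.
      At a: q is true, \Diamond (s \lor q) is true, so q \lor \Diamond (s \lor q) is true.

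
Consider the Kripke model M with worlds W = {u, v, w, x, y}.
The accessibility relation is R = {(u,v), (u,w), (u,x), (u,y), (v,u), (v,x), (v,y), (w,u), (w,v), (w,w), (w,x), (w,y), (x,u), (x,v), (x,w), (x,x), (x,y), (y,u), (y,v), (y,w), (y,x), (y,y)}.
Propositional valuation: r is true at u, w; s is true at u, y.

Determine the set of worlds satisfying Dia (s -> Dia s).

u, v, w, x, y

Let φ = Dia (s -> Dia s). Evaluate φ at each world:
  u (successors {v, w, x, y}): φ is true.
  v (successors {u, x, y}): φ is true.
  w (successors {u, v, w, x, y}): φ is true.
  x (successors {u, v, w, x, y}): φ is true.
  y (successors {u, v, w, x, y}): φ is true.
For instance, at x:
  At x: Dia (s -> Dia s) requires s -> Dia s at some successor in {u, v, w, x, y}.
    s -> Dia s holds at u, so Dia (s -> Dia s) is true at x.
      At u: s is true, Dia s is true, so s -> Dia s is true.
Satisfying worlds: {u, v, w, x, y}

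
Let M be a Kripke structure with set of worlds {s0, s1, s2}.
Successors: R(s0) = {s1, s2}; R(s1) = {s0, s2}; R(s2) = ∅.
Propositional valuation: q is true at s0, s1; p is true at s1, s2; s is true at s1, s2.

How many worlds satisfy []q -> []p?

3

Recall that []ψ holds at a world iff ψ holds at every accessible world, and <>ψ holds iff ψ holds at some accessible world.
Let φ = []q -> []p. Evaluate φ at each world:
  s0 (successors {s1, s2}): φ is true.
  s1 (successors {s0, s2}): φ is true.
  s2 (successors ∅): φ is true.
For instance, at s1:
  At s1: []q is false, []p is false, so []q -> []p is true.
    At s1: []q requires q at every successor {s0, s2}.
      q fails at s2, so []q is false at s1.
    At s1: []p requires p at every successor {s0, s2}.
      p fails at s0, so []p is false at s1.
Satisfying worlds: {s0, s1, s2}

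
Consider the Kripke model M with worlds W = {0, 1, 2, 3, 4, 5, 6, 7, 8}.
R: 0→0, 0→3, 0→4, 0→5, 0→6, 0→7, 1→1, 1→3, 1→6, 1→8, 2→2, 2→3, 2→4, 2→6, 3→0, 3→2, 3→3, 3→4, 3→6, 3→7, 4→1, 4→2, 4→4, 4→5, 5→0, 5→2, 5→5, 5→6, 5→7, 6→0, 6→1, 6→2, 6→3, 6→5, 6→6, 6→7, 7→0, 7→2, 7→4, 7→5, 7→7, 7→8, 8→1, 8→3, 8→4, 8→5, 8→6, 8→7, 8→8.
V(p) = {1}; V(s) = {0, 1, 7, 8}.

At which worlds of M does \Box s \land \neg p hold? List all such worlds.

none

Let φ = \Box s \land \neg p. Evaluate φ at each world:
  0 (successors {0, 3, 4, 5, 6, 7}): φ is false.
  1 (successors {1, 3, 6, 8}): φ is false.
  2 (successors {2, 3, 4, 6}): φ is false.
  3 (successors {0, 2, 3, 4, 6, 7}): φ is false.
  4 (successors {1, 2, 4, 5}): φ is false.
  5 (successors {0, 2, 5, 6, 7}): φ is false.
  6 (successors {0, 1, 2, 3, 5, 6, 7}): φ is false.
  7 (successors {0, 2, 4, 5, 7, 8}): φ is false.
  8 (successors {1, 3, 4, 5, 6, 7, 8}): φ is false.
For instance, at 1:
  At 1: \Box s is false, \neg p is false, so \Box s \land \neg p is false.
    At 1: \Box s requires s at every successor {1, 3, 6, 8}.
      s fails at 3, so \Box s is false at 1.
Satisfying worlds: none.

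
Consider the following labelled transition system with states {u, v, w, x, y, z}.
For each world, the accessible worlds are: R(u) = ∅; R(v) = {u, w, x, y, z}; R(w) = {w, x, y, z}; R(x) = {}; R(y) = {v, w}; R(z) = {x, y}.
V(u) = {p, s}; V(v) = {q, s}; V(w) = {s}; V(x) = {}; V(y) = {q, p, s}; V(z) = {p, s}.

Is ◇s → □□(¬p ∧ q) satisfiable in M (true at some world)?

Let φ = ◇s → □□(¬p ∧ q). Evaluate φ at each world:
  u (successors ∅): φ is true.
  v (successors {u, w, x, y, z}): φ is false.
  w (successors {w, x, y, z}): φ is false.
  x (successors ∅): φ is true.
  y (successors {v, w}): φ is false.
  z (successors {x, y}): φ is false.
Detail at u (witness):
  At u: ◇s is false, □□(¬p ∧ q) is true, so ◇s → □□(¬p ∧ q) is true.
    At u: no accessible worlds, so ◇s is false.
    At u: no accessible worlds, so □□(¬p ∧ q) holds vacuously.

Yes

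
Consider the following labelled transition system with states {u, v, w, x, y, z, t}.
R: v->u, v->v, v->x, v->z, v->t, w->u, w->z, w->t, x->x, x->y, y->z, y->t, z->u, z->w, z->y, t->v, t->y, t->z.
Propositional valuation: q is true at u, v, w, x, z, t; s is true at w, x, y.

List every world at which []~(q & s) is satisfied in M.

Recall that []ψ holds at a world iff ψ holds at every accessible world, and <>ψ holds iff ψ holds at some accessible world.
Let φ = []~(q & s). Evaluate φ at each world:
  u (successors ∅): φ is true.
  v (successors {u, v, x, z, t}): φ is false.
  w (successors {u, z, t}): φ is true.
  x (successors {x, y}): φ is false.
  y (successors {z, t}): φ is true.
  z (successors {u, w, y}): φ is false.
  t (successors {v, y, z}): φ is true.
For instance, at x:
  At x: []~(q & s) requires ~(q & s) at every successor {x, y}.
    ~(q & s) fails at x, so []~(q & s) is false at x.
Satisfying worlds: {u, w, y, t}

u, w, y, t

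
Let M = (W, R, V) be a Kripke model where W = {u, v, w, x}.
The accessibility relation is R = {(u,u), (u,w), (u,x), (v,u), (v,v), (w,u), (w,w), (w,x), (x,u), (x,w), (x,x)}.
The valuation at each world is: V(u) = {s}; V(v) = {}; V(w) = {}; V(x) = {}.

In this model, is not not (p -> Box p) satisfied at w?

At w: not (p -> Box p) is false, so not not (p -> Box p) is true.
  At w: p -> Box p is true, so not (p -> Box p) is false.
    At w: p is false, Box p is false, so p -> Box p is true.
      At w: Box p requires p at every successor {u, w, x}.
        p fails at u, so Box p is false at w.

Yes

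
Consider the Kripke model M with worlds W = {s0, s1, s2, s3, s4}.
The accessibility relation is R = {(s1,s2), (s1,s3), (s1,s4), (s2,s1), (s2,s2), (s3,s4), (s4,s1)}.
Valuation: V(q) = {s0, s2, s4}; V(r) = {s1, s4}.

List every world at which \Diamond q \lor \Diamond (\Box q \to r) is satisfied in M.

s1, s2, s3, s4

Let φ = \Diamond q \lor \Diamond (\Box q \to r). Evaluate φ at each world:
  s0 (successors ∅): φ is false.
  s1 (successors {s2, s3, s4}): φ is true.
  s2 (successors {s1, s2}): φ is true.
  s3 (successors {s4}): φ is true.
  s4 (successors {s1}): φ is true.
For instance, at s1:
  At s1: \Diamond q is true, \Diamond (\Box q \to r) is true, so \Diamond q \lor \Diamond (\Box q \to r) is true.
    At s1: \Diamond q requires q at some successor in {s2, s3, s4}.
      q holds at s2, so \Diamond q is true at s1.
    At s1: \Diamond (\Box q \to r) requires \Box q \to r at some successor in {s2, s3, s4}.
      \Box q \to r holds at s2, so \Diamond (\Box q \to r) is true at s1.
Satisfying worlds: {s1, s2, s3, s4}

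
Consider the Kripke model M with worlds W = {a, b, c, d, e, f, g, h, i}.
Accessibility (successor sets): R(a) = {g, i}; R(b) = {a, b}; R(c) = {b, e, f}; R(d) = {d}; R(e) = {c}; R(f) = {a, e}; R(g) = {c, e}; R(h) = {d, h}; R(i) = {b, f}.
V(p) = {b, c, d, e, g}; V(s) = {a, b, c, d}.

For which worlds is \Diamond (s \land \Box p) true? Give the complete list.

d, h

Let φ = \Diamond (s \land \Box p). Evaluate φ at each world:
  a (successors {g, i}): φ is false.
  b (successors {a, b}): φ is false.
  c (successors {b, e, f}): φ is false.
  d (successors {d}): φ is true.
  e (successors {c}): φ is false.
  f (successors {a, e}): φ is false.
  g (successors {c, e}): φ is false.
  h (successors {d, h}): φ is true.
  i (successors {b, f}): φ is false.
For instance, at b:
  At b: \Diamond (s \land \Box p) requires s \land \Box p at some successor in {a, b}.
    At a: s \land \Box p is false.
    At b: s \land \Box p is false.
  So \Diamond (s \land \Box p) is false at b.
Satisfying worlds: {d, h}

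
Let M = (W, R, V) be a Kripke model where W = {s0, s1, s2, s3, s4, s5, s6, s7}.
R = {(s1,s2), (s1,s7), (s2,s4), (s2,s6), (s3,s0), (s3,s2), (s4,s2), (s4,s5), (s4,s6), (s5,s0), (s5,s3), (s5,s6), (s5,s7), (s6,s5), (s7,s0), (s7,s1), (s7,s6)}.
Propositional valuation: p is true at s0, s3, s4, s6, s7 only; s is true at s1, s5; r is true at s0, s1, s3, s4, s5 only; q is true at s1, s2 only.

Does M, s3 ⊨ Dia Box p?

Recall that Box ψ holds at a world iff ψ holds at every accessible world, and Dia ψ holds iff ψ holds at some accessible world.
At s3: Dia Box p requires Box p at some successor in {s0, s2}.
  Box p holds at s0, so Dia Box p is true at s3.
    At s0: no accessible worlds, so Box p holds vacuously.

Yes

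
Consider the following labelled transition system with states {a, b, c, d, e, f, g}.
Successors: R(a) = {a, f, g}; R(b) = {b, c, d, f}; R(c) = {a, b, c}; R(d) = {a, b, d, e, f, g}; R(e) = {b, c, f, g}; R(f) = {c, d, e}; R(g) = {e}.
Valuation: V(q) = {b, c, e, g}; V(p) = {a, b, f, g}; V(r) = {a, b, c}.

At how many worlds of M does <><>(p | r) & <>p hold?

5

Recall that <>ψ holds at a world iff ψ holds at some accessible world.
Let φ = <><>(p | r) & <>p. Evaluate φ at each world:
  a (successors {a, f, g}): φ is true.
  b (successors {b, c, d, f}): φ is true.
  c (successors {a, b, c}): φ is true.
  d (successors {a, b, d, e, f, g}): φ is true.
  e (successors {b, c, f, g}): φ is true.
  f (successors {c, d, e}): φ is false.
  g (successors {e}): φ is false.
For instance, at a:
  At a: <><>(p | r) is true, <>p is true, so <><>(p | r) & <>p is true.
    At a: <><>(p | r) requires <>(p | r) at some successor in {a, f, g}.
      <>(p | r) holds at a, so <><>(p | r) is true at a.
    At a: <>p requires p at some successor in {a, f, g}.
      p holds at a, so <>p is true at a.
Satisfying worlds: {a, b, c, d, e}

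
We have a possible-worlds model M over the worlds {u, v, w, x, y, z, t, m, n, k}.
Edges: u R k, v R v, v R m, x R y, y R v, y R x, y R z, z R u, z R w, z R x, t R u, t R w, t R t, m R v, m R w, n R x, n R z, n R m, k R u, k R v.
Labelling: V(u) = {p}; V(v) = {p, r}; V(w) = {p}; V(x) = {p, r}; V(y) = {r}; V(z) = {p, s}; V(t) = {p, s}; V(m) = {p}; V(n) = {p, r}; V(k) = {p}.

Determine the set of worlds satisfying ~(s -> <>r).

t

Recall that <>ψ holds at a world iff ψ holds at some accessible world.
Let φ = ~(s -> <>r). Evaluate φ at each world:
  u (successors {k}): φ is false.
  v (successors {v, m}): φ is false.
  w (successors ∅): φ is false.
  x (successors {y}): φ is false.
  y (successors {v, x, z}): φ is false.
  z (successors {u, w, x}): φ is false.
  t (successors {u, w, t}): φ is true.
  m (successors {v, w}): φ is false.
  n (successors {x, z, m}): φ is false.
  k (successors {u, v}): φ is false.
For instance, at z:
  At z: s -> <>r is true, so ~(s -> <>r) is false.
    At z: s is true, <>r is true, so s -> <>r is true.
      At z: <>r requires r at some successor in {u, w, x}.
        r holds at x, so <>r is true at z.
Satisfying worlds: {t}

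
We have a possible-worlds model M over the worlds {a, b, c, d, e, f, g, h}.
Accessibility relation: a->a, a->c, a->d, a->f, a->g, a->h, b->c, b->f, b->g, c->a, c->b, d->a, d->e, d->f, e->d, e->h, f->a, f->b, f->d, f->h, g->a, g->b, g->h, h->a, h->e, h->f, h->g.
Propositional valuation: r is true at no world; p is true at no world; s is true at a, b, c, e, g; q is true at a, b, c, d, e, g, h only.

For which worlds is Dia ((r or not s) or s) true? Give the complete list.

Let φ = Dia ((r or not s) or s). Evaluate φ at each world:
  a (successors {a, c, d, f, g, h}): φ is true.
  b (successors {c, f, g}): φ is true.
  c (successors {a, b}): φ is true.
  d (successors {a, e, f}): φ is true.
  e (successors {d, h}): φ is true.
  f (successors {a, b, d, h}): φ is true.
  g (successors {a, b, h}): φ is true.
  h (successors {a, e, f, g}): φ is true.
For instance, at h:
  At h: Dia ((r or not s) or s) requires (r or not s) or s at some successor in {a, e, f, g}.
    (r or not s) or s holds at a, so Dia ((r or not s) or s) is true at h.
Satisfying worlds: {a, b, c, d, e, f, g, h}

a, b, c, d, e, f, g, h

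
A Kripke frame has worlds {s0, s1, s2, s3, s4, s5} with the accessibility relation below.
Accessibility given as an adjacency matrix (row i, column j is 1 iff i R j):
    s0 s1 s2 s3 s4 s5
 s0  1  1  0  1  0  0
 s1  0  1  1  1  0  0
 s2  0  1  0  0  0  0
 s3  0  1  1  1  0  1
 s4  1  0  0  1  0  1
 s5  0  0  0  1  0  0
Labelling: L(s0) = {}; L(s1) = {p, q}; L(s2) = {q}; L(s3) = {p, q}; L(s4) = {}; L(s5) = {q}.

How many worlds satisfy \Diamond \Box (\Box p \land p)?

0

Recall that \Box ψ holds at a world iff ψ holds at every accessible world, and \Diamond ψ holds iff ψ holds at some accessible world.
Let φ = \Diamond \Box (\Box p \land p). Evaluate φ at each world:
  s0 (successors {s0, s1, s3}): φ is false.
  s1 (successors {s1, s2, s3}): φ is false.
  s2 (successors {s1}): φ is false.
  s3 (successors {s1, s2, s3, s5}): φ is false.
  s4 (successors {s0, s3, s5}): φ is false.
  s5 (successors {s3}): φ is false.
For instance, at s5:
  At s5: \Diamond \Box (\Box p \land p) requires \Box (\Box p \land p) at some successor in {s3}.
    At s3: \Box (\Box p \land p) is false.
  So \Diamond \Box (\Box p \land p) is false at s5.
Satisfying worlds: none.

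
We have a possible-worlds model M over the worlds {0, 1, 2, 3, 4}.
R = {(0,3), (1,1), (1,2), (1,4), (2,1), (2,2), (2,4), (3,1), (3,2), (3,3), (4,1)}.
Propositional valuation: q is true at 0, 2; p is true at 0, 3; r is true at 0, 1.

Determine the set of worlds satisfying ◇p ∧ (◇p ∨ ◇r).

0, 3

Let φ = ◇p ∧ (◇p ∨ ◇r). Evaluate φ at each world:
  0 (successors {3}): φ is true.
  1 (successors {1, 2, 4}): φ is false.
  2 (successors {1, 2, 4}): φ is false.
  3 (successors {1, 2, 3}): φ is true.
  4 (successors {1}): φ is false.
For instance, at 3:
  At 3: ◇p is true, ◇p ∨ ◇r is true, so ◇p ∧ (◇p ∨ ◇r) is true.
    At 3: ◇p requires p at some successor in {1, 2, 3}.
      p holds at 3, so ◇p is true at 3.
    At 3: ◇p is true, ◇r is true, so ◇p ∨ ◇r is true.
      At 3: ◇p requires p at some successor in {1, 2, 3}.
        p holds at 3, so ◇p is true at 3.
      At 3: ◇r requires r at some successor in {1, 2, 3}.
        r holds at 1, so ◇r is true at 3.
Satisfying worlds: {0, 3}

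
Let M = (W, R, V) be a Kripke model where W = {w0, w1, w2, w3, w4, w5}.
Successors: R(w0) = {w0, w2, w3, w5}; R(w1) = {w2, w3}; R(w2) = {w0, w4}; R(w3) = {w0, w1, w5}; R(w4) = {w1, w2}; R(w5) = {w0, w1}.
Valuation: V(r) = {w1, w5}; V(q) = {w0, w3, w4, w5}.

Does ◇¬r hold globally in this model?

Let φ = ◇¬r. Evaluate φ at each world:
  w0 (successors {w0, w2, w3, w5}): φ is true.
  w1 (successors {w2, w3}): φ is true.
  w2 (successors {w0, w4}): φ is true.
  w3 (successors {w0, w1, w5}): φ is true.
  w4 (successors {w1, w2}): φ is true.
  w5 (successors {w0, w1}): φ is true.
For instance, at w0:
  At w0: ◇¬r requires ¬r at some successor in {w0, w2, w3, w5}.
    ¬r holds at w0, so ◇¬r is true at w0.

Yes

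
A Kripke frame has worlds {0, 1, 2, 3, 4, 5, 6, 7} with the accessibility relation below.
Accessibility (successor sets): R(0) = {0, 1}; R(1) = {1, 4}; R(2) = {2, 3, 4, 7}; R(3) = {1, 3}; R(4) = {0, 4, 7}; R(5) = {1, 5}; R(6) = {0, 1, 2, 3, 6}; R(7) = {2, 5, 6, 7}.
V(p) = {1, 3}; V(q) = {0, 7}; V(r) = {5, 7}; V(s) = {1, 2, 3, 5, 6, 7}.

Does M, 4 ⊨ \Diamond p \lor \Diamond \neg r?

Yes

At 4: \Diamond p is false, \Diamond \neg r is true, so \Diamond p \lor \Diamond \neg r is true.
  At 4: \Diamond p requires p at some successor in {0, 4, 7}.
    At 0: p is false.
    At 4: p is false.
    At 7: p is false.
  So \Diamond p is false at 4.
  At 4: \Diamond \neg r requires \neg r at some successor in {0, 4, 7}.
    \neg r holds at 0, so \Diamond \neg r is true at 4.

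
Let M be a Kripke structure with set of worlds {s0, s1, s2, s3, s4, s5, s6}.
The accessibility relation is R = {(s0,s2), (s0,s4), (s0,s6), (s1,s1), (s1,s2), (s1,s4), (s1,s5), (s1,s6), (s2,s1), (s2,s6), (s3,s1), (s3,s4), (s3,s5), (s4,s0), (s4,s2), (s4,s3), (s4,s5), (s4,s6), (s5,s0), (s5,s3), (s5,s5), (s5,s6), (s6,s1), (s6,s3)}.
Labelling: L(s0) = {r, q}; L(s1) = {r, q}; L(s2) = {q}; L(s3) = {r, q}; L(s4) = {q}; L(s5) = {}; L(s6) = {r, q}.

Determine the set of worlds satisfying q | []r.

Let φ = q | []r. Evaluate φ at each world:
  s0 (successors {s2, s4, s6}): φ is true.
  s1 (successors {s1, s2, s4, s5, s6}): φ is true.
  s2 (successors {s1, s6}): φ is true.
  s3 (successors {s1, s4, s5}): φ is true.
  s4 (successors {s0, s2, s3, s5, s6}): φ is true.
  s5 (successors {s0, s3, s5, s6}): φ is false.
  s6 (successors {s1, s3}): φ is true.
For instance, at s3:
  At s3: q is true, []r is false, so q | []r is true.
    At s3: []r requires r at every successor {s1, s4, s5}.
      r fails at s4, so []r is false at s3.
Satisfying worlds: {s0, s1, s2, s3, s4, s6}

s0, s1, s2, s3, s4, s6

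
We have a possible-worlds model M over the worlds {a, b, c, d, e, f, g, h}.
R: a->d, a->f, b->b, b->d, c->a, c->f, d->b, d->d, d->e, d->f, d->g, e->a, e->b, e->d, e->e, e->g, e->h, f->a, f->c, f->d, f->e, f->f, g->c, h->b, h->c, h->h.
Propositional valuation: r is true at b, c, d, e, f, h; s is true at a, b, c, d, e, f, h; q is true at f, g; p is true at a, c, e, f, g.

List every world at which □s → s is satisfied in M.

Let φ = □s → s. Evaluate φ at each world:
  a (successors {d, f}): φ is true.
  b (successors {b, d}): φ is true.
  c (successors {a, f}): φ is true.
  d (successors {b, d, e, f, g}): φ is true.
  e (successors {a, b, d, e, g, h}): φ is true.
  f (successors {a, c, d, e, f}): φ is true.
  g (successors {c}): φ is false.
  h (successors {b, c, h}): φ is true.
For instance, at g:
  At g: □s is true, s is false, so □s → s is false.
    At g: □s requires s at every successor {c}.
      At c: s is true.
    So □s is true at g.
Satisfying worlds: {a, b, c, d, e, f, h}

a, b, c, d, e, f, h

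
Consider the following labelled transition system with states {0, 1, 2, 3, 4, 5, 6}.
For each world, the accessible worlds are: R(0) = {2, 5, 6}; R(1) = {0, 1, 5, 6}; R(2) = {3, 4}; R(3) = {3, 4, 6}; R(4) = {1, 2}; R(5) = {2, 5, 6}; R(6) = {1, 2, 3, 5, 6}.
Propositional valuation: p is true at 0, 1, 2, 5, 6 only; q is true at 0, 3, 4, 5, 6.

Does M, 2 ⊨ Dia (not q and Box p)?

At 2: Dia (not q and Box p) requires not q and Box p at some successor in {3, 4}.
  At 3: not q and Box p is false.
  At 4: not q and Box p is false.
So Dia (not q and Box p) is false at 2.

No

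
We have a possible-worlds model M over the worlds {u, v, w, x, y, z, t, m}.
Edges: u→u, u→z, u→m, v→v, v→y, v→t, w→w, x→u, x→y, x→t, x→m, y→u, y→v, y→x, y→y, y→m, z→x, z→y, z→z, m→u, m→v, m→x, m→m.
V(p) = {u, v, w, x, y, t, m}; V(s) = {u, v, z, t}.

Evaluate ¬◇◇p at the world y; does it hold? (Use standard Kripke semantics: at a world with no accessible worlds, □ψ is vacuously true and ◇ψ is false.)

At y: ◇◇p is true, so ¬◇◇p is false.
  At y: ◇◇p requires ◇p at some successor in {u, v, x, y, m}.
    ◇p holds at u, so ◇◇p is true at y.
      At u: ◇p requires p at some successor in {u, z, m}.
        p holds at u, so ◇p is true at u.

No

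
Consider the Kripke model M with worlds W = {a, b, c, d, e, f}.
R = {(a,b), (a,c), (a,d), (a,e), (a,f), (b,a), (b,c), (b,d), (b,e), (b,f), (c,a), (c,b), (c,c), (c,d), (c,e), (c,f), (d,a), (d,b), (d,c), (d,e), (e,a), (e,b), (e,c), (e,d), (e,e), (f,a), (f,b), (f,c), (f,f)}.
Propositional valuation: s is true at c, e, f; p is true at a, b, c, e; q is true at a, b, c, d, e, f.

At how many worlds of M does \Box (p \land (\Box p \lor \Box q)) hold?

1

Recall that \Box ψ holds at a world iff ψ holds at every accessible world, and \Diamond ψ holds iff ψ holds at some accessible world.
Let φ = \Box (p \land (\Box p \lor \Box q)). Evaluate φ at each world:
  a (successors {b, c, d, e, f}): φ is false.
  b (successors {a, c, d, e, f}): φ is false.
  c (successors {a, b, c, d, e, f}): φ is false.
  d (successors {a, b, c, e}): φ is true.
  e (successors {a, b, c, d, e}): φ is false.
  f (successors {a, b, c, f}): φ is false.
For instance, at f:
  At f: \Box (p \land (\Box p \lor \Box q)) requires p \land (\Box p \lor \Box q) at every successor {a, b, c, f}.
    p \land (\Box p \lor \Box q) fails at f, so \Box (p \land (\Box p \lor \Box q)) is false at f.
      At f: p is false, \Box p \lor \Box q is true, so p \land (\Box p \lor \Box q) is false.
Satisfying worlds: {d}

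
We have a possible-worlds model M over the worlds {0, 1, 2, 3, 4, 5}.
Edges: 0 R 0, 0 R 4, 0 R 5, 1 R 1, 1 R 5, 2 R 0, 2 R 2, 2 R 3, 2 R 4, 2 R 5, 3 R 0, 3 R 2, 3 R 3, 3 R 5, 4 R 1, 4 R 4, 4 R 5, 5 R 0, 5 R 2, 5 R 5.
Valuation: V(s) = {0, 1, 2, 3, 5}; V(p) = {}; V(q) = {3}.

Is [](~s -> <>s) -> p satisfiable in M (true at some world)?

Let φ = [](~s -> <>s) -> p. Evaluate φ at each world:
  0 (successors {0, 4, 5}): φ is false.
  1 (successors {1, 5}): φ is false.
  2 (successors {0, 2, 3, 4, 5}): φ is false.
  3 (successors {0, 2, 3, 5}): φ is false.
  4 (successors {1, 4, 5}): φ is false.
  5 (successors {0, 2, 5}): φ is false.
For instance, at 5:
  At 5: [](~s -> <>s) is true, p is false, so [](~s -> <>s) -> p is false.
    At 5: [](~s -> <>s) requires ~s -> <>s at every successor {0, 2, 5}.
      At 0: ~s -> <>s is true.
      At 2: ~s -> <>s is true.
      At 5: ~s -> <>s is true.
    So [](~s -> <>s) is true at 5.

No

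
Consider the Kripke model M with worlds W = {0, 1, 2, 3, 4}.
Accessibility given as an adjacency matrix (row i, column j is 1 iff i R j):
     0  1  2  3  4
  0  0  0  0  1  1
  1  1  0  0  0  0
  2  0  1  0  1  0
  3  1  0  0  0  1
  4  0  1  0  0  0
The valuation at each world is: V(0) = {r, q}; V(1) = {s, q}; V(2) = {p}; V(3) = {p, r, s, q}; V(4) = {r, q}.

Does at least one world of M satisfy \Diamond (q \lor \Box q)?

Let φ = \Diamond (q \lor \Box q). Evaluate φ at each world:
  0 (successors {3, 4}): φ is true.
  1 (successors {0}): φ is true.
  2 (successors {1, 3}): φ is true.
  3 (successors {0, 4}): φ is true.
  4 (successors {1}): φ is true.
Detail at 0 (witness):
  At 0: \Diamond (q \lor \Box q) requires q \lor \Box q at some successor in {3, 4}.
    q \lor \Box q holds at 3, so \Diamond (q \lor \Box q) is true at 0.
      At 3: q is true, \Box q is true, so q \lor \Box q is true.

Yes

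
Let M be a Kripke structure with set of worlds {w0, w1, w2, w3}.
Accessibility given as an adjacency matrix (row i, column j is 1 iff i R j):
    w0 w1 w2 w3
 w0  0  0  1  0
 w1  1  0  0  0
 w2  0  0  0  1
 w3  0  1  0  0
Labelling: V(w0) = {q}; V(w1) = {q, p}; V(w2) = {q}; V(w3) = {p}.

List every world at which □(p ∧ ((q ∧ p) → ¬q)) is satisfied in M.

w2

Let φ = □(p ∧ ((q ∧ p) → ¬q)). Evaluate φ at each world:
  w0 (successors {w2}): φ is false.
  w1 (successors {w0}): φ is false.
  w2 (successors {w3}): φ is true.
  w3 (successors {w1}): φ is false.
For instance, at w3:
  At w3: □(p ∧ ((q ∧ p) → ¬q)) requires p ∧ ((q ∧ p) → ¬q) at every successor {w1}.
    p ∧ ((q ∧ p) → ¬q) fails at w1, so □(p ∧ ((q ∧ p) → ¬q)) is false at w3.
Satisfying worlds: {w2}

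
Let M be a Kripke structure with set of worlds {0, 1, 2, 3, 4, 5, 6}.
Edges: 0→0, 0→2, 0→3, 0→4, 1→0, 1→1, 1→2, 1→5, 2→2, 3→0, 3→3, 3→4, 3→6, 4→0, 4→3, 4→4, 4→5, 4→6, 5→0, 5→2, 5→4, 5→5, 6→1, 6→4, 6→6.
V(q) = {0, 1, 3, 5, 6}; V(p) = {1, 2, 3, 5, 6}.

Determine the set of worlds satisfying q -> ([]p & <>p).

2, 4

Let φ = q -> ([]p & <>p). Evaluate φ at each world:
  0 (successors {0, 2, 3, 4}): φ is false.
  1 (successors {0, 1, 2, 5}): φ is false.
  2 (successors {2}): φ is true.
  3 (successors {0, 3, 4, 6}): φ is false.
  4 (successors {0, 3, 4, 5, 6}): φ is true.
  5 (successors {0, 2, 4, 5}): φ is false.
  6 (successors {1, 4, 6}): φ is false.
For instance, at 3:
  At 3: q is true, []p & <>p is false, so q -> ([]p & <>p) is false.
    At 3: []p is false, <>p is true, so []p & <>p is false.
      At 3: []p requires p at every successor {0, 3, 4, 6}.
        p fails at 0, so []p is false at 3.
      At 3: <>p requires p at some successor in {0, 3, 4, 6}.
        p holds at 3, so <>p is true at 3.
Satisfying worlds: {2, 4}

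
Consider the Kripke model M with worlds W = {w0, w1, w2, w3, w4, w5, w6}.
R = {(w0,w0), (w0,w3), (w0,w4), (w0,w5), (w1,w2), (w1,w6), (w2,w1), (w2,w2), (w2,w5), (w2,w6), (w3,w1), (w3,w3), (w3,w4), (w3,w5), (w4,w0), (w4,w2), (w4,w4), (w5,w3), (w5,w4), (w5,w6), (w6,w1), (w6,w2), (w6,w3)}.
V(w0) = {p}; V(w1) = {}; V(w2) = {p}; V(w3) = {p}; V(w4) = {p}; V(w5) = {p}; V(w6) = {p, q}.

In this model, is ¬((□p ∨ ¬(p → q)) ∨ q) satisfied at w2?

No

At w2: (□p ∨ ¬(p → q)) ∨ q is true, so ¬((□p ∨ ¬(p → q)) ∨ q) is false.
  At w2: □p ∨ ¬(p → q) is true, q is false, so (□p ∨ ¬(p → q)) ∨ q is true.
    At w2: □p is false, ¬(p → q) is true, so □p ∨ ¬(p → q) is true.
      At w2: □p requires p at every successor {w1, w2, w5, w6}.
        p fails at w1, so □p is false at w2.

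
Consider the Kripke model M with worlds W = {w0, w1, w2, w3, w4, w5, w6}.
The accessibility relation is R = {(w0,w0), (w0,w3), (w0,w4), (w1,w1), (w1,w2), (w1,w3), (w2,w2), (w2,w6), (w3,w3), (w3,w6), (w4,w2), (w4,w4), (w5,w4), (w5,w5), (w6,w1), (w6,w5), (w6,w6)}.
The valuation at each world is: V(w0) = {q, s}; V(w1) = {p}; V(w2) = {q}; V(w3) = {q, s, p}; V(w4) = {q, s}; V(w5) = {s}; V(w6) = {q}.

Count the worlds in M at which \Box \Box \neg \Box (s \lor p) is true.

2

Recall that \Box ψ holds at a world iff ψ holds at every accessible world, and \Diamond ψ holds iff ψ holds at some accessible world.
Let φ = \Box \Box \neg \Box (s \lor p). Evaluate φ at each world:
  w0 (successors {w0, w3, w4}): φ is false.
  w1 (successors {w1, w2, w3}): φ is true.
  w2 (successors {w2, w6}): φ is false.
  w3 (successors {w3, w6}): φ is false.
  w4 (successors {w2, w4}): φ is true.
  w5 (successors {w4, w5}): φ is false.
  w6 (successors {w1, w5, w6}): φ is false.
For instance, at w1:
  At w1: \Box \Box \neg \Box (s \lor p) requires \Box \neg \Box (s \lor p) at every successor {w1, w2, w3}.
      At w1: \Box \neg \Box (s \lor p) requires \neg \Box (s \lor p) at every successor {w1, w2, w3}.
        At w1: \neg \Box (s \lor p) is true.
        At w2: \neg \Box (s \lor p) is true.
        At w3: \neg \Box (s \lor p) is true.
      So \Box \neg \Box (s \lor p) is true at w1.
      At w2: \Box \neg \Box (s \lor p) requires \neg \Box (s \lor p) at every successor {w2, w6}.
        At w2: \neg \Box (s \lor p) is true.
        At w6: \neg \Box (s \lor p) is true.
      So \Box \neg \Box (s \lor p) is true at w2.
      At w3: \Box \neg \Box (s \lor p) requires \neg \Box (s \lor p) at every successor {w3, w6}.
        At w3: \neg \Box (s \lor p) is true.
        At w6: \neg \Box (s \lor p) is true.
      So \Box \neg \Box (s \lor p) is true at w3.
  So \Box \Box \neg \Box (s \lor p) is true at w1.
Satisfying worlds: {w1, w4}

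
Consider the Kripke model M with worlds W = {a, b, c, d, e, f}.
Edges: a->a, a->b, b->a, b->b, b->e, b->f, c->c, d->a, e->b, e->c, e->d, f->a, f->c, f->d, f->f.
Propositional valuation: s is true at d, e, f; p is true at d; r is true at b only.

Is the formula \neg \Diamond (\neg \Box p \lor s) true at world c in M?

At c: \Diamond (\neg \Box p \lor s) is true, so \neg \Diamond (\neg \Box p \lor s) is false.
  At c: \Diamond (\neg \Box p \lor s) requires \neg \Box p \lor s at some successor in {c}.
    \neg \Box p \lor s holds at c, so \Diamond (\neg \Box p \lor s) is true at c.
      At c: \neg \Box p is true, s is false, so \neg \Box p \lor s is true.

No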